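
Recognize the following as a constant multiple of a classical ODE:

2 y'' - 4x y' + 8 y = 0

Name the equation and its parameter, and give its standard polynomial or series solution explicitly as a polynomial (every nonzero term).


All three coefficients share the factor 2; dividing through by 2 gives  y'' - 2x y' + 4 y = 0.
This matches the Hermite equation y'' - 2x y' + 2n y = 0 with 2n = 4, so n = 2; the polynomial solution is H_2(x).
With y = sum_k a_k x^k, matching x^k gives (k+2)(k+1) a_{k+2} = 2(k - n) a_k = 2(k - 2) a_k. The right side vanishes at k = 2, so the series with the parity of 2 terminates at degree 2.
Standard normalization: leading coefficient of H_n is 2^n, so a_2 = 2^2 = 4. Work downward with a_k = (k+1)(k+2) a_{k+2} / (2(k - n)):
  a_0 = (1)(2)(4) / (2(0 - 2)) = 8/(-4) = -2
Hence H_2(x) = 4 x^2 - 2.

H_2(x); series = 4 x^2 - 2


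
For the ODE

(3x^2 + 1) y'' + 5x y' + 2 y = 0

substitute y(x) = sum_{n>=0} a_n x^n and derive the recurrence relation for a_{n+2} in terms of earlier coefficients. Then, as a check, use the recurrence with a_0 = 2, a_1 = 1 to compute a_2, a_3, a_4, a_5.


Substitute y = sum_n a_n x^n.
(1 + 3 x^2) y'' contributes (n+2)(n+1) a_{n+2} + 3 n(n-1) a_n at x^n.
5 x y'(x) contributes 5 n a_n at x^n.
2 y(x) contributes 2 a_n at x^n.
Matching x^n: (n+2)(n+1) a_{n+2} + (3 n(n-1) + 5 n + 2) a_n = 0.
Thus a_{n+2} = (-3 n(n-1) - 5 n - 2) / ((n+1)(n+2)) * a_n.

Check with a_0 = 2, a_1 = 1 (apply the recurrence for n = 0, 1, 2, 3): a_0 = 2, a_1 = 1, a_2 = -2, a_3 = -7/6, a_4 = 3, a_5 = 49/24.

a_(n+2) = (-3 n(n-1) - 5 n - 2) / ((n+1)(n+2)) * a_n; check: a_0 = 2, a_1 = 1, a_2 = -2, a_3 = -7/6, a_4 = 3, a_5 = 49/24


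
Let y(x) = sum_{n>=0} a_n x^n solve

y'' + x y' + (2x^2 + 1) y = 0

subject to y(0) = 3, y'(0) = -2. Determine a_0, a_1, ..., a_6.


Ansatz: y(x) = sum_{n>=0} a_n x^n, so y'(x) = sum_{n>=1} n a_n x^(n-1) and y''(x) = sum_{n>=2} n(n-1) a_n x^(n-2).
Substitute into P(x) y'' + Q(x) y' + R(x) y = 0 with P(x) = 1, Q(x) = x, R(x) = 2x^2 + 1, and match powers of x.
Initial conditions: a_0 = 3, a_1 = -2.
Setting the coefficient of each power of x to zero and solving order by order (substituting the coefficients already found):
  x^0: 2 a_2 + a_0 = 0  ->  2 a_2 = -a_0 = -3  ->  a_2 = -3/2
  x^1: 6 a_3 + 2 a_1 = 0  ->  6 a_3 = -2 a_1 = 4  ->  a_3 = 2/3
  x^2: 12 a_4 + 3 a_2 + 2 a_0 = 0  ->  12 a_4 = -3 a_2 - 2 a_0 = -3/2  ->  a_4 = -1/8
  x^3: 20 a_5 + 4 a_3 + 2 a_1 = 0  ->  20 a_5 = -4 a_3 - 2 a_1 = 4/3  ->  a_5 = 1/15
  x^4: 30 a_6 + 5 a_4 + 2 a_2 = 0  ->  30 a_6 = -5 a_4 - 2 a_2 = 29/8  ->  a_6 = 29/240
Truncated series: y(x) = 3 - 2 x - (3/2) x^2 + (2/3) x^3 - (1/8) x^4 + (1/15) x^5 + (29/240) x^6 + O(x^7).

a_0 = 3; a_1 = -2; a_2 = -3/2; a_3 = 2/3; a_4 = -1/8; a_5 = 1/15; a_6 = 29/240


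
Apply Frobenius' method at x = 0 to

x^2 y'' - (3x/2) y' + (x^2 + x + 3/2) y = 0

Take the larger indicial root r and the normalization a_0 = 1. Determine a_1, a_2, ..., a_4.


Write in Frobenius form y'' + (p(x)/x) y' + (q(x)/x^2) y = 0:
  p(x) = -3/2,  q(x) = x^2 + x + 3/2.
Indicial equation: r(r-1) + (-3/2) r + (3/2) = 0 -> roots r_1 = 3/2, r_2 = 1.
Take r = r_1 = 3/2. Let y(x) = x^r sum_{n>=0} a_n x^n with a_0 = 1.
Substitute y = x^r sum a_n x^n and match x^{r+n}. The recurrence is
  D(n) a_n + 1 a_{n-1} + 1 a_{n-2} = 0,  where D(n) = (r+n)(r+n-1) + (-3/2)(r+n) + (3/2).
  a_n = [-1 a_{n-1} - 1 a_{n-2}] / D(n).
Since the indicial polynomial factors as (r - r_1)(r - r_2), D(n) = (r_1 + n - r_1)(r_1 + n - r_2) = n(n + 1/2).
Evaluating step by step (a_0 = 1):
  n = 1: D(1) = 1(1 + 1/2) = 3/2; numerator = -1(1) = -1; a_1 = (-1)/(3/2) = -2/3
  n = 2: D(2) = 2(2 + 1/2) = 5; numerator = -1(-2/3) - 1(1) = -1/3; a_2 = (-1/3)/(5) = -1/15
  n = 3: D(3) = 3(3 + 1/2) = 21/2; numerator = -1(-1/15) - 1(-2/3) = 11/15; a_3 = (11/15)/(21/2) = 22/315
  n = 4: D(4) = 4(4 + 1/2) = 18; numerator = -1(22/315) - 1(-1/15) = -1/315; a_4 = (-1/315)/(18) = -1/5670

r = 3/2; a_0 = 1; a_1 = -2/3; a_2 = -1/15; a_3 = 22/315; a_4 = -1/5670


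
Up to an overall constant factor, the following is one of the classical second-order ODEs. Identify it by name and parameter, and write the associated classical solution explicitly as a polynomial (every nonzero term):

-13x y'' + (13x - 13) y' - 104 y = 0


All three coefficients share the factor -13; dividing through by -13 gives  x y'' + (1 - x) y' + 8 y = 0.
This matches the Laguerre equation x y'' + (1 - x) y' + n y = 0 with n = 8; the polynomial solution is L_8(x).
With y = sum_k a_k x^k, matching x^k gives (k+1)k a_{k+1} + (k+1) a_{k+1} - k a_k + n a_k = 0, i.e. (k+1)^2 a_{k+1} = (k - n) a_k = (k - 8) a_k. The right side vanishes at k = 8, so the series terminates at degree 8.
Standard normalization L_n(0) = 1 gives a_0 = 1. Work upward with a_{k+1} = (k - 8) a_k / (k+1)^2:
  a_1 = (0 - 8)(1) / 1^2 = -8/1 = -8
  a_2 = (1 - 8)(-8) / 2^2 = 56/4 = 14
  a_3 = (2 - 8)(14) / 3^2 = -84/9 = -28/3
  a_4 = (3 - 8)(-28/3) / 4^2 = (140/3)/16 = 35/12
  a_5 = (4 - 8)(35/12) / 5^2 = (-35/3)/25 = -7/15
  a_6 = (5 - 8)(-7/15) / 6^2 = (7/5)/36 = 7/180
  a_7 = (6 - 8)(7/180) / 7^2 = (-7/90)/49 = -1/630
  a_8 = (7 - 8)(-1/630) / 8^2 = (1/630)/64 = 1/40320
Hence L_8(x) = x^8/40320 - x^7/630 + 7 x^6/180 - 7 x^5/15 + 35 x^4/12 - 28 x^3/3 + 14 x^2 - 8 x + 1.

L_8(x); series = x^8/40320 - x^7/630 + 7 x^6/180 - 7 x^5/15 + 35 x^4/12 - 28 x^3/3 + 14 x^2 - 8 x + 1


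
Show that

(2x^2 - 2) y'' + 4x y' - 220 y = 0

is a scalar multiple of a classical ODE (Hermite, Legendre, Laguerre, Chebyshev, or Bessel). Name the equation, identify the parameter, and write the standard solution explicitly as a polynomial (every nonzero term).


All three coefficients share the factor -2; dividing through by -2 gives  (1 - x^2) y'' - 2x y' + 110 y = 0.
This matches the Legendre equation (1 - x^2) y'' - 2x y' + n(n+1) y = 0 (note the -2x y' term) with n(n+1) = 110, so n = 10; the polynomial solution is P_10(x).
With y = sum_k a_k x^k, matching x^k gives (k+2)(k+1) a_{k+2} = [k(k+1) - n(n+1)] a_k = (k - 10)(k + 11) a_k. The right side vanishes at k = 10, so the series with the parity of 10 terminates at degree 10.
Standard normalization (P_n(1) = 1): leading coefficient (2n)!/(2^n (n!)^2) = 2432902008176640000/(1024*13168189440000) = 46189/256, so a_10 = 46189/256. Work downward with a_k = (k+1)(k+2) a_{k+2} / ((k - 10)(k + 11)):
  a_8 = (9)(10)(46189/256) / ((8 - 10)(8 + 11)) = (2078505/128)/(-38) = -109395/256
  a_6 = (7)(8)(-109395/256) / ((6 - 10)(6 + 11)) = (-765765/32)/(-68) = 45045/128
  a_4 = (5)(6)(45045/128) / ((4 - 10)(4 + 11)) = (675675/64)/(-90) = -15015/128
  a_2 = (3)(4)(-15015/128) / ((2 - 10)(2 + 11)) = (-45045/32)/(-104) = 3465/256
  a_0 = (1)(2)(3465/256) / ((0 - 10)(0 + 11)) = (3465/128)/(-110) = -63/256
Hence P_10(x) = 46189 x^10/256 - 109395 x^8/256 + 45045 x^6/128 - 15015 x^4/128 + 3465 x^2/256 - 63/256.

P_10(x); series = 46189 x^10/256 - 109395 x^8/256 + 45045 x^6/128 - 15015 x^4/128 + 3465 x^2/256 - 63/256


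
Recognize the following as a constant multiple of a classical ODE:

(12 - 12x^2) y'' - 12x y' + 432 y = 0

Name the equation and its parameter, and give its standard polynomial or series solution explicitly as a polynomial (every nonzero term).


All three coefficients share the factor 12; dividing through by 12 gives  (1 - x^2) y'' - x y' + 36 y = 0.
This matches the Chebyshev equation (1 - x^2) y'' - x y' + n^2 y = 0 (note the -x y' term, not -2x y') with n^2 = 36, so n = 6; the polynomial solution is T_6(x).
With y = sum_k a_k x^k, matching x^k gives (k+2)(k+1) a_{k+2} = (k^2 - n^2) a_k = (k - 6)(k + 6) a_k. The right side vanishes at k = 6, so the series with the parity of 6 terminates at degree 6.
Standard normalization: leading coefficient of T_n is 2^(n-1), so a_6 = 2^5 = 32. Work downward with a_k = (k+1)(k+2) a_{k+2} / ((k - 6)(k + 6)):
  a_4 = (5)(6)(32) / ((4 - 6)(4 + 6)) = 960/(-20) = -48
  a_2 = (3)(4)(-48) / ((2 - 6)(2 + 6)) = -576/(-32) = 18
  a_0 = (1)(2)(18) / ((0 - 6)(0 + 6)) = 36/(-36) = -1
Hence T_6(x) = 32 x^6 - 48 x^4 + 18 x^2 - 1.

T_6(x); series = 32 x^6 - 48 x^4 + 18 x^2 - 1


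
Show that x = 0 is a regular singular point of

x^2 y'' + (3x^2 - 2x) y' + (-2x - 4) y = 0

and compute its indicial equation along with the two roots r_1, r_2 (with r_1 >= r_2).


Divide by x^2 to reach normal form y'' + P_1(x) y' + P_2(x) y = 0 with P_1(x) = 3 - 2/x and P_2(x) = -2/x - 4/x^2.
x = 0 is a singular point because the y'-coefficient 3 - 2/x has a pole at x = 0 and the y-coefficient -2/x - 4/x^2 has a pole at x = 0.
It is a regular singular point because x P_1(x) = p(x) = 3x - 2 and x^2 P_2(x) = q(x) = -2x - 4 are polynomials, hence analytic at x = 0.
p(0) = -2,  q(0) = -4.
Indicial equation: r(r-1) + p(0) r + q(0) = 0, i.e. r^2 + (p(0) - 1) r + q(0) = 0, i.e. r^2 - 3 r - 4 = 0.
Discriminant: (-3)^2 - 4(-4) = 25, so r = (3 ± 5)/2.
Solving: r_1 = 4, r_2 = -1.

indicial: r^2 - 3 r - 4 = 0; roots r_1 = 4, r_2 = -1


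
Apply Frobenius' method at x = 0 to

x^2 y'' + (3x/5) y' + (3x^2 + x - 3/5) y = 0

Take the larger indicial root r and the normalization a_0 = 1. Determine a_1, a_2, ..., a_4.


Write in Frobenius form y'' + (p(x)/x) y' + (q(x)/x^2) y = 0:
  p(x) = 3/5,  q(x) = 3x^2 + x - 3/5.
Indicial equation: r(r-1) + (3/5) r + (-3/5) = 0 -> roots r_1 = 1, r_2 = -3/5.
Take r = r_1 = 1. Let y(x) = x^r sum_{n>=0} a_n x^n with a_0 = 1.
Substitute y = x^r sum a_n x^n and match x^{r+n}. The recurrence is
  D(n) a_n + 1 a_{n-1} + 3 a_{n-2} = 0,  where D(n) = (r+n)(r+n-1) + (3/5)(r+n) + (-3/5).
  a_n = [-1 a_{n-1} - 3 a_{n-2}] / D(n).
Since the indicial polynomial factors as (r - r_1)(r - r_2), D(n) = (r_1 + n - r_1)(r_1 + n - r_2) = n(n + 8/5).
Evaluating step by step (a_0 = 1):
  n = 1: D(1) = 1(1 + 8/5) = 13/5; numerator = -1(1) = -1; a_1 = (-1)/(13/5) = -5/13
  n = 2: D(2) = 2(2 + 8/5) = 36/5; numerator = -1(-5/13) - 3(1) = -34/13; a_2 = (-34/13)/(36/5) = -85/234
  n = 3: D(3) = 3(3 + 8/5) = 69/5; numerator = -1(-85/234) - 3(-5/13) = 355/234; a_3 = (355/234)/(69/5) = 1775/16146
  n = 4: D(4) = 4(4 + 8/5) = 112/5; numerator = -1(1775/16146) - 3(-85/234) = 7910/8073; a_4 = (7910/8073)/(112/5) = 2825/64584

r = 1; a_0 = 1; a_1 = -5/13; a_2 = -85/234; a_3 = 1775/16146; a_4 = 2825/64584


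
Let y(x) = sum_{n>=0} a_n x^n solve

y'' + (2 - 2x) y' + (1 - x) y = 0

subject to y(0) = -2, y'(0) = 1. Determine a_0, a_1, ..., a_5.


Ansatz: y(x) = sum_{n>=0} a_n x^n, so y'(x) = sum_{n>=1} n a_n x^(n-1) and y''(x) = sum_{n>=2} n(n-1) a_n x^(n-2).
Substitute into P(x) y'' + Q(x) y' + R(x) y = 0 with P(x) = 1, Q(x) = 2 - 2x, R(x) = 1 - x, and match powers of x.
Initial conditions: a_0 = -2, a_1 = 1.
Setting the coefficient of each power of x to zero and solving order by order (substituting the coefficients already found):
  x^0: 2 a_2 + 2 a_1 + a_0 = 0  ->  2 a_2 = -2 a_1 - a_0 = 0  ->  a_2 = 0
  x^1: 6 a_3 + 4 a_2 - a_1 - a_0 = 0  ->  6 a_3 = -4 a_2 + a_1 + a_0 = -1  ->  a_3 = -1/6
  x^2: 12 a_4 + 6 a_3 - 3 a_2 - a_1 = 0  ->  12 a_4 = -6 a_3 + 3 a_2 + a_1 = 2  ->  a_4 = 1/6
  x^3: 20 a_5 + 8 a_4 - 5 a_3 - a_2 = 0  ->  20 a_5 = -8 a_4 + 5 a_3 + a_2 = -13/6  ->  a_5 = -13/120
Truncated series: y(x) = -2 + x - (1/6) x^3 + (1/6) x^4 - (13/120) x^5 + O(x^6).

a_0 = -2; a_1 = 1; a_2 = 0; a_3 = -1/6; a_4 = 1/6; a_5 = -13/120


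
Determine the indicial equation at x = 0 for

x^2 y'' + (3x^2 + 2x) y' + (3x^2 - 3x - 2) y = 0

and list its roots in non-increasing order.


Divide by x^2 to reach normal form y'' + P_1(x) y' + P_2(x) y = 0 with P_1(x) = 3 + 2/x and P_2(x) = 3 - 3/x - 2/x^2.
x = 0 is a singular point because the y'-coefficient 3 + 2/x has a pole at x = 0 and the y-coefficient 3 - 3/x - 2/x^2 has a pole at x = 0.
It is a regular singular point because x P_1(x) = p(x) = 3x + 2 and x^2 P_2(x) = q(x) = 3x^2 - 3x - 2 are polynomials, hence analytic at x = 0.
p(0) = 2,  q(0) = -2.
Indicial equation: r(r-1) + p(0) r + q(0) = 0, i.e. r^2 + (p(0) - 1) r + q(0) = 0, i.e. r^2 + 1 r - 2 = 0.
Discriminant: (1)^2 - 4(-2) = 9, so r = (-1 ± 3)/2.
Solving: r_1 = 1, r_2 = -2.

indicial: r^2 + 1 r - 2 = 0; roots r_1 = 1, r_2 = -2


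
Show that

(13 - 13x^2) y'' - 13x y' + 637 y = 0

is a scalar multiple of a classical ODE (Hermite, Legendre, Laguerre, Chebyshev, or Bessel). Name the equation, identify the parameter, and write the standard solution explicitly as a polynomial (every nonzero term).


All three coefficients share the factor 13; dividing through by 13 gives  (1 - x^2) y'' - x y' + 49 y = 0.
This matches the Chebyshev equation (1 - x^2) y'' - x y' + n^2 y = 0 (note the -x y' term, not -2x y') with n^2 = 49, so n = 7; the polynomial solution is T_7(x).
With y = sum_k a_k x^k, matching x^k gives (k+2)(k+1) a_{k+2} = (k^2 - n^2) a_k = (k - 7)(k + 7) a_k. The right side vanishes at k = 7, so the series with the parity of 7 terminates at degree 7.
Standard normalization: leading coefficient of T_n is 2^(n-1), so a_7 = 2^6 = 64. Work downward with a_k = (k+1)(k+2) a_{k+2} / ((k - 7)(k + 7)):
  a_5 = (6)(7)(64) / ((5 - 7)(5 + 7)) = 2688/(-24) = -112
  a_3 = (4)(5)(-112) / ((3 - 7)(3 + 7)) = -2240/(-40) = 56
  a_1 = (2)(3)(56) / ((1 - 7)(1 + 7)) = 336/(-48) = -7
Hence T_7(x) = 64 x^7 - 112 x^5 + 56 x^3 - 7 x.

T_7(x); series = 64 x^7 - 112 x^5 + 56 x^3 - 7 x


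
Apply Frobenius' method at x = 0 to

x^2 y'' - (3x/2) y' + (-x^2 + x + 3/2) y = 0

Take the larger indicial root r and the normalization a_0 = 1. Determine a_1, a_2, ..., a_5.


Write in Frobenius form y'' + (p(x)/x) y' + (q(x)/x^2) y = 0:
  p(x) = -3/2,  q(x) = -x^2 + x + 3/2.
Indicial equation: r(r-1) + (-3/2) r + (3/2) = 0 -> roots r_1 = 3/2, r_2 = 1.
Take r = r_1 = 3/2. Let y(x) = x^r sum_{n>=0} a_n x^n with a_0 = 1.
Substitute y = x^r sum a_n x^n and match x^{r+n}. The recurrence is
  D(n) a_n + 1 a_{n-1} - 1 a_{n-2} = 0,  where D(n) = (r+n)(r+n-1) + (-3/2)(r+n) + (3/2).
  a_n = [-1 a_{n-1} + 1 a_{n-2}] / D(n).
Since the indicial polynomial factors as (r - r_1)(r - r_2), D(n) = (r_1 + n - r_1)(r_1 + n - r_2) = n(n + 1/2).
Evaluating step by step (a_0 = 1):
  n = 1: D(1) = 1(1 + 1/2) = 3/2; numerator = -1(1) = -1; a_1 = (-1)/(3/2) = -2/3
  n = 2: D(2) = 2(2 + 1/2) = 5; numerator = -1(-2/3) + 1(1) = 5/3; a_2 = (5/3)/(5) = 1/3
  n = 3: D(3) = 3(3 + 1/2) = 21/2; numerator = -1(1/3) + 1(-2/3) = -1; a_3 = (-1)/(21/2) = -2/21
  n = 4: D(4) = 4(4 + 1/2) = 18; numerator = -1(-2/21) + 1(1/3) = 3/7; a_4 = (3/7)/(18) = 1/42
  n = 5: D(5) = 5(5 + 1/2) = 55/2; numerator = -1(1/42) + 1(-2/21) = -5/42; a_5 = (-5/42)/(55/2) = -1/231

r = 3/2; a_0 = 1; a_1 = -2/3; a_2 = 1/3; a_3 = -2/21; a_4 = 1/42; a_5 = -1/231


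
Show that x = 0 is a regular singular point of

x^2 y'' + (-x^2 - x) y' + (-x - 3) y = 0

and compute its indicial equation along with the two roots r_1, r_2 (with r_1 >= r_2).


Divide by x^2 to reach normal form y'' + P_1(x) y' + P_2(x) y = 0 with P_1(x) = -1 - 1/x and P_2(x) = -1/x - 3/x^2.
x = 0 is a singular point because the y'-coefficient -1 - 1/x has a pole at x = 0 and the y-coefficient -1/x - 3/x^2 has a pole at x = 0.
It is a regular singular point because x P_1(x) = p(x) = -x - 1 and x^2 P_2(x) = q(x) = -x - 3 are polynomials, hence analytic at x = 0.
p(0) = -1,  q(0) = -3.
Indicial equation: r(r-1) + p(0) r + q(0) = 0, i.e. r^2 + (p(0) - 1) r + q(0) = 0, i.e. r^2 - 2 r - 3 = 0.
Discriminant: (-2)^2 - 4(-3) = 16, so r = (2 ± 4)/2.
Solving: r_1 = 3, r_2 = -1.

indicial: r^2 - 2 r - 3 = 0; roots r_1 = 3, r_2 = -1


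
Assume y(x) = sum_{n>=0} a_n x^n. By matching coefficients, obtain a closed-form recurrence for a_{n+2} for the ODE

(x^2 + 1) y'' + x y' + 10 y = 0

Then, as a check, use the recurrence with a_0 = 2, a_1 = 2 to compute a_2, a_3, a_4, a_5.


Substitute y = sum_n a_n x^n.
(1 + 1 x^2) y'' contributes (n+2)(n+1) a_{n+2} + n(n-1) a_n at x^n.
x y'(x) contributes n a_n at x^n.
10 y(x) contributes 10 a_n at x^n.
Matching x^n: (n+2)(n+1) a_{n+2} + (n(n-1) + n + 10) a_n = 0.
Thus a_{n+2} = (-n(n-1) - n - 10) / ((n+1)(n+2)) * a_n.

Check with a_0 = 2, a_1 = 2 (apply the recurrence for n = 0, 1, 2, 3): a_0 = 2, a_1 = 2, a_2 = -10, a_3 = -11/3, a_4 = 35/3, a_5 = 209/60.

a_(n+2) = (-n(n-1) - n - 10) / ((n+1)(n+2)) * a_n; check: a_0 = 2, a_1 = 2, a_2 = -10, a_3 = -11/3, a_4 = 35/3, a_5 = 209/60


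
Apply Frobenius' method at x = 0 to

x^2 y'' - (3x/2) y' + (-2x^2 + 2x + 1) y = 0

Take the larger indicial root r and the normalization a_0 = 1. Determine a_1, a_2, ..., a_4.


Write in Frobenius form y'' + (p(x)/x) y' + (q(x)/x^2) y = 0:
  p(x) = -3/2,  q(x) = -2x^2 + 2x + 1.
Indicial equation: r(r-1) + (-3/2) r + (1) = 0 -> roots r_1 = 2, r_2 = 1/2.
Take r = r_1 = 2. Let y(x) = x^r sum_{n>=0} a_n x^n with a_0 = 1.
Substitute y = x^r sum a_n x^n and match x^{r+n}. The recurrence is
  D(n) a_n + 2 a_{n-1} - 2 a_{n-2} = 0,  where D(n) = (r+n)(r+n-1) + (-3/2)(r+n) + (1).
  a_n = [-2 a_{n-1} + 2 a_{n-2}] / D(n).
Since the indicial polynomial factors as (r - r_1)(r - r_2), D(n) = (r_1 + n - r_1)(r_1 + n - r_2) = n(n + 3/2).
Evaluating step by step (a_0 = 1):
  n = 1: D(1) = 1(1 + 3/2) = 5/2; numerator = -2(1) = -2; a_1 = (-2)/(5/2) = -4/5
  n = 2: D(2) = 2(2 + 3/2) = 7; numerator = -2(-4/5) + 2(1) = 18/5; a_2 = (18/5)/(7) = 18/35
  n = 3: D(3) = 3(3 + 3/2) = 27/2; numerator = -2(18/35) + 2(-4/5) = -92/35; a_3 = (-92/35)/(27/2) = -184/945
  n = 4: D(4) = 4(4 + 3/2) = 22; numerator = -2(-184/945) + 2(18/35) = 268/189; a_4 = (268/189)/(22) = 134/2079

r = 2; a_0 = 1; a_1 = -4/5; a_2 = 18/35; a_3 = -184/945; a_4 = 134/2079


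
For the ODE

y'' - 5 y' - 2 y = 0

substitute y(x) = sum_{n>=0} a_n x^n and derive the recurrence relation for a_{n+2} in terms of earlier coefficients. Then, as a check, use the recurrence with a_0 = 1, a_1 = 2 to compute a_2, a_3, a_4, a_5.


Substitute y = sum_n a_n x^n.
y''(x) has coefficient (n+2)(n+1) a_{n+2} at x^n;
-5 y'(x) has coefficient -5 (n+1) a_{n+1} at x^n;
-2 y(x) has coefficient -2 a_n at x^n.
Matching x^n: (n+2)(n+1) a_{n+2} - 5 (n+1) a_{n+1} - 2 a_n = 0.
Thus a_{n+2} = [5 (n+1) a_{n+1} + 2 a_n] / ((n+1)(n+2)).

Check with a_0 = 1, a_1 = 2 (apply the recurrence for n = 0, 1, 2, 3): a_0 = 1, a_1 = 2, a_2 = 6, a_3 = 32/3, a_4 = 43/3, a_5 = 77/5.

a_(n+2) = [5 (n+1) a_(n+1) + 2 a_n] / ((n+1)(n+2)); check: a_0 = 1, a_1 = 2, a_2 = 6, a_3 = 32/3, a_4 = 43/3, a_5 = 77/5


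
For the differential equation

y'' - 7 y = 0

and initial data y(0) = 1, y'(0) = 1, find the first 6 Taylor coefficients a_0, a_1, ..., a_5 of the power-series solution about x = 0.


Ansatz: y(x) = sum_{n>=0} a_n x^n, so y'(x) = sum_{n>=1} n a_n x^(n-1) and y''(x) = sum_{n>=2} n(n-1) a_n x^(n-2).
Substitute into P(x) y'' + Q(x) y' + R(x) y = 0 with P(x) = 1, Q(x) = 0, R(x) = -7, and match powers of x.
Initial conditions: a_0 = 1, a_1 = 1.
Setting the coefficient of each power of x to zero and solving order by order (substituting the coefficients already found):
  x^0: 2 a_2 - 7 a_0 = 0  ->  2 a_2 = 7 a_0 = 7  ->  a_2 = 7/2
  x^1: 6 a_3 - 7 a_1 = 0  ->  6 a_3 = 7 a_1 = 7  ->  a_3 = 7/6
  x^2: 12 a_4 - 7 a_2 = 0  ->  12 a_4 = 7 a_2 = 49/2  ->  a_4 = 49/24
  x^3: 20 a_5 - 7 a_3 = 0  ->  20 a_5 = 7 a_3 = 49/6  ->  a_5 = 49/120
Truncated series: y(x) = 1 + x + (7/2) x^2 + (7/6) x^3 + (49/24) x^4 + (49/120) x^5 + O(x^6).

a_0 = 1; a_1 = 1; a_2 = 7/2; a_3 = 7/6; a_4 = 49/24; a_5 = 49/120


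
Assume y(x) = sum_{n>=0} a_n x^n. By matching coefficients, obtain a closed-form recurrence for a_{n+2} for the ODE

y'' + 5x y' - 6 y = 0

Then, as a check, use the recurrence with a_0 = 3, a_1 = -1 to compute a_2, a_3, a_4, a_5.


Substitute y = sum_n a_n x^n.
y''(x) has coefficient (n+2)(n+1) a_{n+2} at x^n;
5 x y'(x) has coefficient 5 n a_n at x^n (shift);
-6 y(x) has coefficient -6 a_n at x^n.
Matching x^n: (n+2)(n+1) a_{n+2} + (5n - 6) a_n = 0.
Thus a_{n+2} = (-5n + 6) / ((n+1)(n+2)) * a_n.

Check with a_0 = 3, a_1 = -1 (apply the recurrence for n = 0, 1, 2, 3): a_0 = 3, a_1 = -1, a_2 = 9, a_3 = -1/6, a_4 = -3, a_5 = 3/40.

a_(n+2) = (-5n + 6) / ((n+1)(n+2)) * a_n; check: a_0 = 3, a_1 = -1, a_2 = 9, a_3 = -1/6, a_4 = -3, a_5 = 3/40


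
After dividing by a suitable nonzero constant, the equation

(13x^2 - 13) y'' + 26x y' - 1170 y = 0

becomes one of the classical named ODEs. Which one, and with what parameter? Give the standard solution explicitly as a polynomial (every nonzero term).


All three coefficients share the factor -13; dividing through by -13 gives  (1 - x^2) y'' - 2x y' + 90 y = 0.
This matches the Legendre equation (1 - x^2) y'' - 2x y' + n(n+1) y = 0 (note the -2x y' term) with n(n+1) = 90, so n = 9; the polynomial solution is P_9(x).
With y = sum_k a_k x^k, matching x^k gives (k+2)(k+1) a_{k+2} = [k(k+1) - n(n+1)] a_k = (k - 9)(k + 10) a_k. The right side vanishes at k = 9, so the series with the parity of 9 terminates at degree 9.
Standard normalization (P_n(1) = 1): leading coefficient (2n)!/(2^n (n!)^2) = 6402373705728000/(512*131681894400) = 12155/128, so a_9 = 12155/128. Work downward with a_k = (k+1)(k+2) a_{k+2} / ((k - 9)(k + 10)):
  a_7 = (8)(9)(12155/128) / ((7 - 9)(7 + 10)) = (109395/16)/(-34) = -6435/32
  a_5 = (6)(7)(-6435/32) / ((5 - 9)(5 + 10)) = (-135135/16)/(-60) = 9009/64
  a_3 = (4)(5)(9009/64) / ((3 - 9)(3 + 10)) = (45045/16)/(-78) = -1155/32
  a_1 = (2)(3)(-1155/32) / ((1 - 9)(1 + 10)) = (-3465/16)/(-88) = 315/128
Hence P_9(x) = 12155 x^9/128 - 6435 x^7/32 + 9009 x^5/64 - 1155 x^3/32 + 315 x/128.

P_9(x); series = 12155 x^9/128 - 6435 x^7/32 + 9009 x^5/64 - 1155 x^3/32 + 315 x/128


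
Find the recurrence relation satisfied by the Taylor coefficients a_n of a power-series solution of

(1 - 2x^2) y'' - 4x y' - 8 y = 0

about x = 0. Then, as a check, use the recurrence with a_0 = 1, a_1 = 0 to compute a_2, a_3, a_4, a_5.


Substitute y = sum_n a_n x^n.
(1 - 2 x^2) y'' contributes (n+2)(n+1) a_{n+2} - 2 n(n-1) a_n at x^n.
-4 x y'(x) contributes -4 n a_n at x^n.
-8 y(x) contributes -8 a_n at x^n.
Matching x^n: (n+2)(n+1) a_{n+2} + (-2 n(n-1) - 4 n - 8) a_n = 0.
Thus a_{n+2} = (2 n(n-1) + 4 n + 8) / ((n+1)(n+2)) * a_n.

Check with a_0 = 1, a_1 = 0 (apply the recurrence for n = 0, 1, 2, 3): a_0 = 1, a_1 = 0, a_2 = 4, a_3 = 0, a_4 = 20/3, a_5 = 0.

a_(n+2) = (2 n(n-1) + 4 n + 8) / ((n+1)(n+2)) * a_n; check: a_0 = 1, a_1 = 0, a_2 = 4, a_3 = 0, a_4 = 20/3, a_5 = 0


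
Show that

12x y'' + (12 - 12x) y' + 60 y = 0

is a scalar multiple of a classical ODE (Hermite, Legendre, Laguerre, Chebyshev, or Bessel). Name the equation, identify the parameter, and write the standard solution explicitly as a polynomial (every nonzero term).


All three coefficients share the factor 12; dividing through by 12 gives  x y'' + (1 - x) y' + 5 y = 0.
This matches the Laguerre equation x y'' + (1 - x) y' + n y = 0 with n = 5; the polynomial solution is L_5(x).
With y = sum_k a_k x^k, matching x^k gives (k+1)k a_{k+1} + (k+1) a_{k+1} - k a_k + n a_k = 0, i.e. (k+1)^2 a_{k+1} = (k - n) a_k = (k - 5) a_k. The right side vanishes at k = 5, so the series terminates at degree 5.
Standard normalization L_n(0) = 1 gives a_0 = 1. Work upward with a_{k+1} = (k - 5) a_k / (k+1)^2:
  a_1 = (0 - 5)(1) / 1^2 = -5/1 = -5
  a_2 = (1 - 5)(-5) / 2^2 = 20/4 = 5
  a_3 = (2 - 5)(5) / 3^2 = -15/9 = -5/3
  a_4 = (3 - 5)(-5/3) / 4^2 = (10/3)/16 = 5/24
  a_5 = (4 - 5)(5/24) / 5^2 = (-5/24)/25 = -1/120
Hence L_5(x) = -x^5/120 + 5 x^4/24 - 5 x^3/3 + 5 x^2 - 5 x + 1.

L_5(x); series = -x^5/120 + 5 x^4/24 - 5 x^3/3 + 5 x^2 - 5 x + 1


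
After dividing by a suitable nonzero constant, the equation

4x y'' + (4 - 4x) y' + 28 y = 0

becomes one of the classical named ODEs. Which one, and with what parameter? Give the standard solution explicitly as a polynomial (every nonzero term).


All three coefficients share the factor 4; dividing through by 4 gives  x y'' + (1 - x) y' + 7 y = 0.
This matches the Laguerre equation x y'' + (1 - x) y' + n y = 0 with n = 7; the polynomial solution is L_7(x).
With y = sum_k a_k x^k, matching x^k gives (k+1)k a_{k+1} + (k+1) a_{k+1} - k a_k + n a_k = 0, i.e. (k+1)^2 a_{k+1} = (k - n) a_k = (k - 7) a_k. The right side vanishes at k = 7, so the series terminates at degree 7.
Standard normalization L_n(0) = 1 gives a_0 = 1. Work upward with a_{k+1} = (k - 7) a_k / (k+1)^2:
  a_1 = (0 - 7)(1) / 1^2 = -7/1 = -7
  a_2 = (1 - 7)(-7) / 2^2 = 42/4 = 21/2
  a_3 = (2 - 7)(21/2) / 3^2 = (-105/2)/9 = -35/6
  a_4 = (3 - 7)(-35/6) / 4^2 = (70/3)/16 = 35/24
  a_5 = (4 - 7)(35/24) / 5^2 = (-35/8)/25 = -7/40
  a_6 = (5 - 7)(-7/40) / 6^2 = (7/20)/36 = 7/720
  a_7 = (6 - 7)(7/720) / 7^2 = (-7/720)/49 = -1/5040
Hence L_7(x) = -x^7/5040 + 7 x^6/720 - 7 x^5/40 + 35 x^4/24 - 35 x^3/6 + 21 x^2/2 - 7 x + 1.

L_7(x); series = -x^7/5040 + 7 x^6/720 - 7 x^5/40 + 35 x^4/24 - 35 x^3/6 + 21 x^2/2 - 7 x + 1


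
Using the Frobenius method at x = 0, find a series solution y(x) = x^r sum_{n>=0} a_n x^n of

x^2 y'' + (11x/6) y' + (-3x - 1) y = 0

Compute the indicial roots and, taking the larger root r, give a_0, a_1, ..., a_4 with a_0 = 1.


Write in Frobenius form y'' + (p(x)/x) y' + (q(x)/x^2) y = 0:
  p(x) = 11/6,  q(x) = -3x - 1.
Indicial equation: r(r-1) + (11/6) r + (-1) = 0 -> roots r_1 = 2/3, r_2 = -3/2.
Take r = r_1 = 2/3. Let y(x) = x^r sum_{n>=0} a_n x^n with a_0 = 1.
Substitute y = x^r sum a_n x^n and match x^{r+n}. The recurrence is
  D(n) a_n - 3 a_{n-1} = 0,  where D(n) = (r+n)(r+n-1) + (11/6)(r+n) + (-1).
  a_n = 3 / D(n) * a_{n-1}.
Since the indicial polynomial factors as (r - r_1)(r - r_2), D(n) = (r_1 + n - r_1)(r_1 + n - r_2) = n(n + 13/6).
Evaluating step by step (a_0 = 1):
  n = 1: D(1) = 1(1 + 13/6) = 19/6; numerator = 3(1) = 3; a_1 = (3)/(19/6) = 18/19
  n = 2: D(2) = 2(2 + 13/6) = 25/3; numerator = 3(18/19) = 54/19; a_2 = (54/19)/(25/3) = 162/475
  n = 3: D(3) = 3(3 + 13/6) = 31/2; numerator = 3(162/475) = 486/475; a_3 = (486/475)/(31/2) = 972/14725
  n = 4: D(4) = 4(4 + 13/6) = 74/3; numerator = 3(972/14725) = 2916/14725; a_4 = (2916/14725)/(74/3) = 4374/544825

r = 2/3; a_0 = 1; a_1 = 18/19; a_2 = 162/475; a_3 = 972/14725; a_4 = 4374/544825


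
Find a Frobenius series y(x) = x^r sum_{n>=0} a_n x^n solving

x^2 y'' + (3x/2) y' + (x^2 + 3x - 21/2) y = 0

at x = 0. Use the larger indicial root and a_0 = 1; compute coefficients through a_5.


Write in Frobenius form y'' + (p(x)/x) y' + (q(x)/x^2) y = 0:
  p(x) = 3/2,  q(x) = x^2 + 3x - 21/2.
Indicial equation: r(r-1) + (3/2) r + (-21/2) = 0 -> roots r_1 = 3, r_2 = -7/2.
Take r = r_1 = 3. Let y(x) = x^r sum_{n>=0} a_n x^n with a_0 = 1.
Substitute y = x^r sum a_n x^n and match x^{r+n}. The recurrence is
  D(n) a_n + 3 a_{n-1} + 1 a_{n-2} = 0,  where D(n) = (r+n)(r+n-1) + (3/2)(r+n) + (-21/2).
  a_n = [-3 a_{n-1} - 1 a_{n-2}] / D(n).
Since the indicial polynomial factors as (r - r_1)(r - r_2), D(n) = (r_1 + n - r_1)(r_1 + n - r_2) = n(n + 13/2).
Evaluating step by step (a_0 = 1):
  n = 1: D(1) = 1(1 + 13/2) = 15/2; numerator = -3(1) = -3; a_1 = (-3)/(15/2) = -2/5
  n = 2: D(2) = 2(2 + 13/2) = 17; numerator = -3(-2/5) - 1(1) = 1/5; a_2 = (1/5)/(17) = 1/85
  n = 3: D(3) = 3(3 + 13/2) = 57/2; numerator = -3(1/85) - 1(-2/5) = 31/85; a_3 = (31/85)/(57/2) = 62/4845
  n = 4: D(4) = 4(4 + 13/2) = 42; numerator = -3(62/4845) - 1(1/85) = -81/1615; a_4 = (-81/1615)/(42) = -27/22610
  n = 5: D(5) = 5(5 + 13/2) = 115/2; numerator = -3(-27/22610) - 1(62/4845) = -125/13566; a_5 = (-125/13566)/(115/2) = -25/156009

r = 3; a_0 = 1; a_1 = -2/5; a_2 = 1/85; a_3 = 62/4845; a_4 = -27/22610; a_5 = -25/156009


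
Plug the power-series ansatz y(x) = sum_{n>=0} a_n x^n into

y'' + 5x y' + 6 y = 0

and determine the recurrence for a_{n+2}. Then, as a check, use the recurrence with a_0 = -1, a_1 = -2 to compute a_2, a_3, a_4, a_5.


Substitute y = sum_n a_n x^n.
y''(x) has coefficient (n+2)(n+1) a_{n+2} at x^n;
5 x y'(x) has coefficient 5 n a_n at x^n (shift);
6 y(x) has coefficient 6 a_n at x^n.
Matching x^n: (n+2)(n+1) a_{n+2} + (5n + 6) a_n = 0.
Thus a_{n+2} = (-5n - 6) / ((n+1)(n+2)) * a_n.

Check with a_0 = -1, a_1 = -2 (apply the recurrence for n = 0, 1, 2, 3): a_0 = -1, a_1 = -2, a_2 = 3, a_3 = 11/3, a_4 = -4, a_5 = -77/20.

a_(n+2) = (-5n - 6) / ((n+1)(n+2)) * a_n; check: a_0 = -1, a_1 = -2, a_2 = 3, a_3 = 11/3, a_4 = -4, a_5 = -77/20


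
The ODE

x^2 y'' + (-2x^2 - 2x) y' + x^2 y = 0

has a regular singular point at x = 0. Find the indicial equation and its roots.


Divide by x^2 to reach normal form y'' + P_1(x) y' + P_2(x) y = 0 with P_1(x) = -2 - 2/x and P_2(x) = 1.
x = 0 is a singular point because the y'-coefficient -2 - 2/x has a pole at x = 0.
It is a regular singular point because x P_1(x) = p(x) = -2x - 2 and x^2 P_2(x) = q(x) = x^2 are polynomials, hence analytic at x = 0.
p(0) = -2,  q(0) = 0.
Indicial equation: r(r-1) + p(0) r + q(0) = 0, i.e. r^2 + (p(0) - 1) r + q(0) = 0, i.e. r^2 - 3 r = 0.
Discriminant: (-3)^2 - 4(0) = 9, so r = (3 ± 3)/2.
Solving: r_1 = 3, r_2 = 0.

indicial: r^2 - 3 r = 0; roots r_1 = 3, r_2 = 0


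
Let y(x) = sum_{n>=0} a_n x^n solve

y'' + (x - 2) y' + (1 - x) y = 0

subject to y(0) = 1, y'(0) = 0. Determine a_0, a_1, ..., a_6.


Ansatz: y(x) = sum_{n>=0} a_n x^n, so y'(x) = sum_{n>=1} n a_n x^(n-1) and y''(x) = sum_{n>=2} n(n-1) a_n x^(n-2).
Substitute into P(x) y'' + Q(x) y' + R(x) y = 0 with P(x) = 1, Q(x) = x - 2, R(x) = 1 - x, and match powers of x.
Initial conditions: a_0 = 1, a_1 = 0.
Setting the coefficient of each power of x to zero and solving order by order (substituting the coefficients already found):
  x^0: 2 a_2 - 2 a_1 + a_0 = 0  ->  2 a_2 = 2 a_1 - a_0 = -1  ->  a_2 = -1/2
  x^1: 6 a_3 - 4 a_2 + 2 a_1 - a_0 = 0  ->  6 a_3 = 4 a_2 - 2 a_1 + a_0 = -1  ->  a_3 = -1/6
  x^2: 12 a_4 - 6 a_3 + 3 a_2 - a_1 = 0  ->  12 a_4 = 6 a_3 - 3 a_2 + a_1 = 1/2  ->  a_4 = 1/24
  x^3: 20 a_5 - 8 a_4 + 4 a_3 - a_2 = 0  ->  20 a_5 = 8 a_4 - 4 a_3 + a_2 = 1/2  ->  a_5 = 1/40
  x^4: 30 a_6 - 10 a_5 + 5 a_4 - a_3 = 0  ->  30 a_6 = 10 a_5 - 5 a_4 + a_3 = -1/8  ->  a_6 = -1/240
Truncated series: y(x) = 1 - (1/2) x^2 - (1/6) x^3 + (1/24) x^4 + (1/40) x^5 - (1/240) x^6 + O(x^7).

a_0 = 1; a_1 = 0; a_2 = -1/2; a_3 = -1/6; a_4 = 1/24; a_5 = 1/40; a_6 = -1/240


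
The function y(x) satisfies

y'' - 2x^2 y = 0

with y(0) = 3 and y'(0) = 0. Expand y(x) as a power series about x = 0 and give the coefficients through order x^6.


Ansatz: y(x) = sum_{n>=0} a_n x^n, so y'(x) = sum_{n>=1} n a_n x^(n-1) and y''(x) = sum_{n>=2} n(n-1) a_n x^(n-2).
Substitute into P(x) y'' + Q(x) y' + R(x) y = 0 with P(x) = 1, Q(x) = 0, R(x) = -2x^2, and match powers of x.
Initial conditions: a_0 = 3, a_1 = 0.
Setting the coefficient of each power of x to zero and solving order by order (substituting the coefficients already found):
  x^0: 2 a_2 = 0  ->  a_2 = 0
  x^1: 6 a_3 = 0  ->  a_3 = 0
  x^2: 12 a_4 - 2 a_0 = 0  ->  12 a_4 = 2 a_0 = 6  ->  a_4 = 1/2
  x^3: 20 a_5 - 2 a_1 = 0  ->  20 a_5 = 2 a_1 = 0  ->  a_5 = 0
  x^4: 30 a_6 - 2 a_2 = 0  ->  30 a_6 = 2 a_2 = 0  ->  a_6 = 0
Truncated series: y(x) = 3 + (1/2) x^4 + O(x^7).

a_0 = 3; a_1 = 0; a_2 = 0; a_3 = 0; a_4 = 1/2; a_5 = 0; a_6 = 0


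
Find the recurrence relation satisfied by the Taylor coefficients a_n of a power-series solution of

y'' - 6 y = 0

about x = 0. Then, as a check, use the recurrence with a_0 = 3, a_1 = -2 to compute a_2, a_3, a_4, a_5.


Substitute y = sum_n a_n x^n into y'' + (const) y = 0.
y''(x) = sum_{n>=0} (n+2)(n+1) a_{n+2} x^n.
The ODE becomes sum_n [(n+2)(n+1) a_{n+2} - 6 a_n] x^n = 0.
Setting each coefficient to zero gives the recurrence:
  (n+2)(n+1) a_{n+2} - 6 a_n = 0,
  a_{n+2} = 6 / ((n+1)(n+2)) a_n.

Check with a_0 = 3, a_1 = -2 (apply the recurrence for n = 0, 1, 2, 3): a_0 = 3, a_1 = -2, a_2 = 9, a_3 = -2, a_4 = 9/2, a_5 = -3/5.

a_{n+2} = 6/((n+1)(n+2)) * a_n; check: a_0 = 3, a_1 = -2, a_2 = 9, a_3 = -2, a_4 = 9/2, a_5 = -3/5


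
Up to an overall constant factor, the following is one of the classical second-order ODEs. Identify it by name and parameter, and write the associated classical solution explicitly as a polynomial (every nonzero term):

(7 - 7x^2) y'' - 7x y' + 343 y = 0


All three coefficients share the factor 7; dividing through by 7 gives  (1 - x^2) y'' - x y' + 49 y = 0.
This matches the Chebyshev equation (1 - x^2) y'' - x y' + n^2 y = 0 (note the -x y' term, not -2x y') with n^2 = 49, so n = 7; the polynomial solution is T_7(x).
With y = sum_k a_k x^k, matching x^k gives (k+2)(k+1) a_{k+2} = (k^2 - n^2) a_k = (k - 7)(k + 7) a_k. The right side vanishes at k = 7, so the series with the parity of 7 terminates at degree 7.
Standard normalization: leading coefficient of T_n is 2^(n-1), so a_7 = 2^6 = 64. Work downward with a_k = (k+1)(k+2) a_{k+2} / ((k - 7)(k + 7)):
  a_5 = (6)(7)(64) / ((5 - 7)(5 + 7)) = 2688/(-24) = -112
  a_3 = (4)(5)(-112) / ((3 - 7)(3 + 7)) = -2240/(-40) = 56
  a_1 = (2)(3)(56) / ((1 - 7)(1 + 7)) = 336/(-48) = -7
Hence T_7(x) = 64 x^7 - 112 x^5 + 56 x^3 - 7 x.

T_7(x); series = 64 x^7 - 112 x^5 + 56 x^3 - 7 x


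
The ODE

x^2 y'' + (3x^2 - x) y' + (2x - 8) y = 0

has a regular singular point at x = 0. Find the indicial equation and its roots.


Divide by x^2 to reach normal form y'' + P_1(x) y' + P_2(x) y = 0 with P_1(x) = 3 - 1/x and P_2(x) = 2/x - 8/x^2.
x = 0 is a singular point because the y'-coefficient 3 - 1/x has a pole at x = 0 and the y-coefficient 2/x - 8/x^2 has a pole at x = 0.
It is a regular singular point because x P_1(x) = p(x) = 3x - 1 and x^2 P_2(x) = q(x) = 2x - 8 are polynomials, hence analytic at x = 0.
p(0) = -1,  q(0) = -8.
Indicial equation: r(r-1) + p(0) r + q(0) = 0, i.e. r^2 + (p(0) - 1) r + q(0) = 0, i.e. r^2 - 2 r - 8 = 0.
Discriminant: (-2)^2 - 4(-8) = 36, so r = (2 ± 6)/2.
Solving: r_1 = 4, r_2 = -2.

indicial: r^2 - 2 r - 8 = 0; roots r_1 = 4, r_2 = -2


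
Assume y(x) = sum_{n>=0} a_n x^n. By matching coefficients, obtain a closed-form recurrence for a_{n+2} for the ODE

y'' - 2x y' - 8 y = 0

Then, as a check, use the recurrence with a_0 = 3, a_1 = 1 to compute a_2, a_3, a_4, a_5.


Substitute y = sum_n a_n x^n.
y''(x) has coefficient (n+2)(n+1) a_{n+2} at x^n;
-2 x y'(x) has coefficient -2 n a_n at x^n (shift);
-8 y(x) has coefficient -8 a_n at x^n.
Matching x^n: (n+2)(n+1) a_{n+2} + (-2n - 8) a_n = 0.
Thus a_{n+2} = (2n + 8) / ((n+1)(n+2)) * a_n.

Check with a_0 = 3, a_1 = 1 (apply the recurrence for n = 0, 1, 2, 3): a_0 = 3, a_1 = 1, a_2 = 12, a_3 = 5/3, a_4 = 12, a_5 = 7/6.

a_(n+2) = (2n + 8) / ((n+1)(n+2)) * a_n; check: a_0 = 3, a_1 = 1, a_2 = 12, a_3 = 5/3, a_4 = 12, a_5 = 7/6


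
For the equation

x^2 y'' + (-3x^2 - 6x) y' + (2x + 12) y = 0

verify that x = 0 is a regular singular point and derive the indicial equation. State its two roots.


Divide by x^2 to reach normal form y'' + P_1(x) y' + P_2(x) y = 0 with P_1(x) = -3 - 6/x and P_2(x) = 2/x + 12/x^2.
x = 0 is a singular point because the y'-coefficient -3 - 6/x has a pole at x = 0 and the y-coefficient 2/x + 12/x^2 has a pole at x = 0.
It is a regular singular point because x P_1(x) = p(x) = -3x - 6 and x^2 P_2(x) = q(x) = 2x + 12 are polynomials, hence analytic at x = 0.
p(0) = -6,  q(0) = 12.
Indicial equation: r(r-1) + p(0) r + q(0) = 0, i.e. r^2 + (p(0) - 1) r + q(0) = 0, i.e. r^2 - 7 r + 12 = 0.
Discriminant: (-7)^2 - 4(12) = 1, so r = (7 ± 1)/2.
Solving: r_1 = 4, r_2 = 3.

indicial: r^2 - 7 r + 12 = 0; roots r_1 = 4, r_2 = 3


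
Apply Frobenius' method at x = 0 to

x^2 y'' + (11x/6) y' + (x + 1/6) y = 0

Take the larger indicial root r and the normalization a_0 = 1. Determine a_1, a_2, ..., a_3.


Write in Frobenius form y'' + (p(x)/x) y' + (q(x)/x^2) y = 0:
  p(x) = 11/6,  q(x) = x + 1/6.
Indicial equation: r(r-1) + (11/6) r + (1/6) = 0 -> roots r_1 = -1/3, r_2 = -1/2.
Take r = r_1 = -1/3. Let y(x) = x^r sum_{n>=0} a_n x^n with a_0 = 1.
Substitute y = x^r sum a_n x^n and match x^{r+n}. The recurrence is
  D(n) a_n + 1 a_{n-1} = 0,  where D(n) = (r+n)(r+n-1) + (11/6)(r+n) + (1/6).
  a_n = -1 / D(n) * a_{n-1}.
Since the indicial polynomial factors as (r - r_1)(r - r_2), D(n) = (r_1 + n - r_1)(r_1 + n - r_2) = n(n + 1/6).
Evaluating step by step (a_0 = 1):
  n = 1: D(1) = 1(1 + 1/6) = 7/6; numerator = -1(1) = -1; a_1 = (-1)/(7/6) = -6/7
  n = 2: D(2) = 2(2 + 1/6) = 13/3; numerator = -1(-6/7) = 6/7; a_2 = (6/7)/(13/3) = 18/91
  n = 3: D(3) = 3(3 + 1/6) = 19/2; numerator = -1(18/91) = -18/91; a_3 = (-18/91)/(19/2) = -36/1729

r = -1/3; a_0 = 1; a_1 = -6/7; a_2 = 18/91; a_3 = -36/1729


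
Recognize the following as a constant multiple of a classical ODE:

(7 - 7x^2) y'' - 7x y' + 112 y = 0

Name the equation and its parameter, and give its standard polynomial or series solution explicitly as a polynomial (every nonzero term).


All three coefficients share the factor 7; dividing through by 7 gives  (1 - x^2) y'' - x y' + 16 y = 0.
This matches the Chebyshev equation (1 - x^2) y'' - x y' + n^2 y = 0 (note the -x y' term, not -2x y') with n^2 = 16, so n = 4; the polynomial solution is T_4(x).
With y = sum_k a_k x^k, matching x^k gives (k+2)(k+1) a_{k+2} = (k^2 - n^2) a_k = (k - 4)(k + 4) a_k. The right side vanishes at k = 4, so the series with the parity of 4 terminates at degree 4.
Standard normalization: leading coefficient of T_n is 2^(n-1), so a_4 = 2^3 = 8. Work downward with a_k = (k+1)(k+2) a_{k+2} / ((k - 4)(k + 4)):
  a_2 = (3)(4)(8) / ((2 - 4)(2 + 4)) = 96/(-12) = -8
  a_0 = (1)(2)(-8) / ((0 - 4)(0 + 4)) = -16/(-16) = 1
Hence T_4(x) = 8 x^4 - 8 x^2 + 1.

T_4(x); series = 8 x^4 - 8 x^2 + 1


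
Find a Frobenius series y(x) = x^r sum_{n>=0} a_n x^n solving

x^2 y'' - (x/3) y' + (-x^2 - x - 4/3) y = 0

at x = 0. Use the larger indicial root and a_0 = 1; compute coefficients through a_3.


Write in Frobenius form y'' + (p(x)/x) y' + (q(x)/x^2) y = 0:
  p(x) = -1/3,  q(x) = -x^2 - x - 4/3.
Indicial equation: r(r-1) + (-1/3) r + (-4/3) = 0 -> roots r_1 = 2, r_2 = -2/3.
Take r = r_1 = 2. Let y(x) = x^r sum_{n>=0} a_n x^n with a_0 = 1.
Substitute y = x^r sum a_n x^n and match x^{r+n}. The recurrence is
  D(n) a_n - 1 a_{n-1} - 1 a_{n-2} = 0,  where D(n) = (r+n)(r+n-1) + (-1/3)(r+n) + (-4/3).
  a_n = [1 a_{n-1} + 1 a_{n-2}] / D(n).
Since the indicial polynomial factors as (r - r_1)(r - r_2), D(n) = (r_1 + n - r_1)(r_1 + n - r_2) = n(n + 8/3).
Evaluating step by step (a_0 = 1):
  n = 1: D(1) = 1(1 + 8/3) = 11/3; numerator = 1(1) = 1; a_1 = (1)/(11/3) = 3/11
  n = 2: D(2) = 2(2 + 8/3) = 28/3; numerator = 1(3/11) + 1(1) = 14/11; a_2 = (14/11)/(28/3) = 3/22
  n = 3: D(3) = 3(3 + 8/3) = 17; numerator = 1(3/22) + 1(3/11) = 9/22; a_3 = (9/22)/(17) = 9/374

r = 2; a_0 = 1; a_1 = 3/11; a_2 = 3/22; a_3 = 9/374


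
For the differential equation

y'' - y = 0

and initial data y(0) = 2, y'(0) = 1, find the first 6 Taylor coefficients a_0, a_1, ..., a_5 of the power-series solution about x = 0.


Ansatz: y(x) = sum_{n>=0} a_n x^n, so y'(x) = sum_{n>=1} n a_n x^(n-1) and y''(x) = sum_{n>=2} n(n-1) a_n x^(n-2).
Substitute into P(x) y'' + Q(x) y' + R(x) y = 0 with P(x) = 1, Q(x) = 0, R(x) = -1, and match powers of x.
Initial conditions: a_0 = 2, a_1 = 1.
Setting the coefficient of each power of x to zero and solving order by order (substituting the coefficients already found):
  x^0: 2 a_2 - a_0 = 0  ->  2 a_2 = a_0 = 2  ->  a_2 = 1
  x^1: 6 a_3 - a_1 = 0  ->  6 a_3 = a_1 = 1  ->  a_3 = 1/6
  x^2: 12 a_4 - a_2 = 0  ->  12 a_4 = a_2 = 1  ->  a_4 = 1/12
  x^3: 20 a_5 - a_3 = 0  ->  20 a_5 = a_3 = 1/6  ->  a_5 = 1/120
Truncated series: y(x) = 2 + x + x^2 + (1/6) x^3 + (1/12) x^4 + (1/120) x^5 + O(x^6).

a_0 = 2; a_1 = 1; a_2 = 1; a_3 = 1/6; a_4 = 1/12; a_5 = 1/120


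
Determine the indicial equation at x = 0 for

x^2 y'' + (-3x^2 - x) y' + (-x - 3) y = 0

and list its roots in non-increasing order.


Divide by x^2 to reach normal form y'' + P_1(x) y' + P_2(x) y = 0 with P_1(x) = -3 - 1/x and P_2(x) = -1/x - 3/x^2.
x = 0 is a singular point because the y'-coefficient -3 - 1/x has a pole at x = 0 and the y-coefficient -1/x - 3/x^2 has a pole at x = 0.
It is a regular singular point because x P_1(x) = p(x) = -3x - 1 and x^2 P_2(x) = q(x) = -x - 3 are polynomials, hence analytic at x = 0.
p(0) = -1,  q(0) = -3.
Indicial equation: r(r-1) + p(0) r + q(0) = 0, i.e. r^2 + (p(0) - 1) r + q(0) = 0, i.e. r^2 - 2 r - 3 = 0.
Discriminant: (-2)^2 - 4(-3) = 16, so r = (2 ± 4)/2.
Solving: r_1 = 3, r_2 = -1.

indicial: r^2 - 2 r - 3 = 0; roots r_1 = 3, r_2 = -1


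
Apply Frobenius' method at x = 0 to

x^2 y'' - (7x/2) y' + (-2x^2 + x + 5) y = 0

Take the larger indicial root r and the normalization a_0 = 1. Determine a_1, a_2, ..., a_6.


Write in Frobenius form y'' + (p(x)/x) y' + (q(x)/x^2) y = 0:
  p(x) = -7/2,  q(x) = -2x^2 + x + 5.
Indicial equation: r(r-1) + (-7/2) r + (5) = 0 -> roots r_1 = 5/2, r_2 = 2.
Take r = r_1 = 5/2. Let y(x) = x^r sum_{n>=0} a_n x^n with a_0 = 1.
Substitute y = x^r sum a_n x^n and match x^{r+n}. The recurrence is
  D(n) a_n + 1 a_{n-1} - 2 a_{n-2} = 0,  where D(n) = (r+n)(r+n-1) + (-7/2)(r+n) + (5).
  a_n = [-1 a_{n-1} + 2 a_{n-2}] / D(n).
Since the indicial polynomial factors as (r - r_1)(r - r_2), D(n) = (r_1 + n - r_1)(r_1 + n - r_2) = n(n + 1/2).
Evaluating step by step (a_0 = 1):
  n = 1: D(1) = 1(1 + 1/2) = 3/2; numerator = -1(1) = -1; a_1 = (-1)/(3/2) = -2/3
  n = 2: D(2) = 2(2 + 1/2) = 5; numerator = -1(-2/3) + 2(1) = 8/3; a_2 = (8/3)/(5) = 8/15
  n = 3: D(3) = 3(3 + 1/2) = 21/2; numerator = -1(8/15) + 2(-2/3) = -28/15; a_3 = (-28/15)/(21/2) = -8/45
  n = 4: D(4) = 4(4 + 1/2) = 18; numerator = -1(-8/45) + 2(8/15) = 56/45; a_4 = (56/45)/(18) = 28/405
  n = 5: D(5) = 5(5 + 1/2) = 55/2; numerator = -1(28/405) + 2(-8/45) = -172/405; a_5 = (-172/405)/(55/2) = -344/22275
  n = 6: D(6) = 6(6 + 1/2) = 39; numerator = -1(-344/22275) + 2(28/405) = 3424/22275; a_6 = (3424/22275)/(39) = 3424/868725

r = 5/2; a_0 = 1; a_1 = -2/3; a_2 = 8/15; a_3 = -8/45; a_4 = 28/405; a_5 = -344/22275; a_6 = 3424/868725
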